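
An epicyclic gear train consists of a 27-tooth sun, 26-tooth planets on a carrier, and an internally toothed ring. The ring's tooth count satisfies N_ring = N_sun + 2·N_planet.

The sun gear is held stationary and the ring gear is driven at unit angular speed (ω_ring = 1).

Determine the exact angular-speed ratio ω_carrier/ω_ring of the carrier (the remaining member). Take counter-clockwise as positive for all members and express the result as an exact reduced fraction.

N_ring = 27 + 2·26 = 79
27(ω_s−ω_c) = −79(ω_r−ω_c),  ω_s=0, ω_r=1
27(0−ω_c) = −79(1−ω_c)  ⇒  106ω_c = 79  ⇒  ω_c = 79/106
ω_c/ω_r = 79/106

79/106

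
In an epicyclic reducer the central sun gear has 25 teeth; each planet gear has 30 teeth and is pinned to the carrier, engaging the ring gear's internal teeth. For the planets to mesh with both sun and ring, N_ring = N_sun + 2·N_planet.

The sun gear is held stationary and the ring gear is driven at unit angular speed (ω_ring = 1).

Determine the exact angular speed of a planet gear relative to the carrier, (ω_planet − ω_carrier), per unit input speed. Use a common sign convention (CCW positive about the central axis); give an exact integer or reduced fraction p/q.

N_ring = 25 + 2·30 = 85
25(ω_s−ω_c) = −85(ω_r−ω_c),  ω_s=0, ω_r=1
25(0−ω_c) = −85(1−ω_c)  ⇒  110ω_c = 85  ⇒  ω_c = 17/22
sun–planet: 25·(0−17/22) = −30·(ω_p−ω_c)  ⇒  ω_p−ω_c = −(25/30)·(-17/22) = 85/132

85/132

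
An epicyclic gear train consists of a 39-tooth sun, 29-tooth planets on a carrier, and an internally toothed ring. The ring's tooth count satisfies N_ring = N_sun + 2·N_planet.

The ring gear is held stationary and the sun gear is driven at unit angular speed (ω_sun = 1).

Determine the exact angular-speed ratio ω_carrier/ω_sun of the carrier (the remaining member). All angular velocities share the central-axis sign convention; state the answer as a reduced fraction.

N_ring = 39 + 2·29 = 97
39(ω_s−ω_c) = −97(ω_r−ω_c),  ω_r=0, ω_s=1
39(1−ω_c) = −97(0−ω_c)  ⇒  136ω_c = 39  ⇒  ω_c = 39/136
ω_c/ω_s = 39/136

39/136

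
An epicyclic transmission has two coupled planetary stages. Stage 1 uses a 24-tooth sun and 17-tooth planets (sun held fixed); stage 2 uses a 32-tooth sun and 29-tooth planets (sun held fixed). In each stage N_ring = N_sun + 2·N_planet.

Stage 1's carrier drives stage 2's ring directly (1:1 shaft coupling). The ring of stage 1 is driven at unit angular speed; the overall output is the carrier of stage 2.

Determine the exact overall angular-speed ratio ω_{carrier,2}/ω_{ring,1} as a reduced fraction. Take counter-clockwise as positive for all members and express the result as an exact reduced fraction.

1305/2501

Stage 1: N_ring = 24 + 2·17 = 58
Stage 1: 24(ω_s−ω_c) = −58(ω_r−ω_c),  ω_s=0, ω_r=1
Stage 1: 24(0−ω_c) = −58(1−ω_c)  ⇒  82ω_c = 58  ⇒  ω_c = 29/41
  ⇒ ω_c¹/ω_r¹ = 29/41
Stage 2: N_ring = 32 + 2·29 = 90
Stage 2: 32(ω_s−ω_c) = −90(ω_r−ω_c),  ω_s=0, ω_r=1
Stage 2: 32(0−ω_c) = −90(1−ω_c)  ⇒  122ω_c = 90  ⇒  ω_c = 45/61
  ⇒ ω_c²/ω_r² = 45/61
Coupling ω_r² = ω_c¹ ⇒ overall = 29/41 × 45/61 = 1305/2501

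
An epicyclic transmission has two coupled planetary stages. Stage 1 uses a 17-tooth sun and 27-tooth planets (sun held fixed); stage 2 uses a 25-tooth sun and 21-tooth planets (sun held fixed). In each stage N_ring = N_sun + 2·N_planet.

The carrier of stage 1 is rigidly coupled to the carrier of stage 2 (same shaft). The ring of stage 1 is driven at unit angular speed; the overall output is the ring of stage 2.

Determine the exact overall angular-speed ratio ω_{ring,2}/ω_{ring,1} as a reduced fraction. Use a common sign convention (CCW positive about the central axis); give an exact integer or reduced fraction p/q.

1633/1474

Stage 1: N_ring = 17 + 2·27 = 71
Stage 1: 17(ω_s−ω_c) = −71(ω_r−ω_c),  ω_s=0, ω_r=1
Stage 1: 17(0−ω_c) = −71(1−ω_c)  ⇒  88ω_c = 71  ⇒  ω_c = 71/88
  ⇒ ω_c¹/ω_r¹ = 71/88
Stage 2: N_ring = 25 + 2·21 = 67
Stage 2: 25(ω_s−ω_c) = −67(ω_r−ω_c),  ω_s=0, ω_c=1
Stage 2: ω_r = 1 − (25/67)(0−1) = 92/67
  ⇒ ω_r²/ω_c² = 92/67
Coupling ω_c² = ω_c¹ ⇒ overall = 71/88 × 92/67 = 1633/1474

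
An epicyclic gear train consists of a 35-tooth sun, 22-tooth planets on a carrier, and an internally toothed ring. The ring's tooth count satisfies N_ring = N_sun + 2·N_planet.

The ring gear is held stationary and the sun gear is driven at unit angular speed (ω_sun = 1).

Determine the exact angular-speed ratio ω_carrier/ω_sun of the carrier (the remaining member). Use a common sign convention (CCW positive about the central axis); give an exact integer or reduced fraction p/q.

N_ring = 35 + 2·22 = 79
35(ω_s−ω_c) = −79(ω_r−ω_c),  ω_r=0, ω_s=1
35(1−ω_c) = −79(0−ω_c)  ⇒  114ω_c = 35  ⇒  ω_c = 35/114
ω_c/ω_s = 35/114

35/114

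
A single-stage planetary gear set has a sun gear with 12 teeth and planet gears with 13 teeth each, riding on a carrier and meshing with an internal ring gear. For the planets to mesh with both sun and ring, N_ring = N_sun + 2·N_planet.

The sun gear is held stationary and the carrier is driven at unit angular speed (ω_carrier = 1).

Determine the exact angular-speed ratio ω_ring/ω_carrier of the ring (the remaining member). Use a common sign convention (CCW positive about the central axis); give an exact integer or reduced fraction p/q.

N_ring = 12 + 2·13 = 38
12(ω_s−ω_c) = −38(ω_r−ω_c),  ω_s=0, ω_c=1
ω_r = 1 − (12/38)(0−1) = 25/19
ω_r/ω_c = 25/19

25/19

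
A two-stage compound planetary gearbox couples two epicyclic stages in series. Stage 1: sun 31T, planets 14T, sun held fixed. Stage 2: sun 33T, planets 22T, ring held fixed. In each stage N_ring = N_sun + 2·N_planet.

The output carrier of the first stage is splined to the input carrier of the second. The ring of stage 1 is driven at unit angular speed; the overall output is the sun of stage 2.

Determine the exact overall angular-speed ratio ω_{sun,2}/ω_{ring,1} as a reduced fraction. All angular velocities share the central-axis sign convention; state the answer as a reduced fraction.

59/27

Stage 1: N_ring = 31 + 2·14 = 59
Stage 1: 31(ω_s−ω_c) = −59(ω_r−ω_c),  ω_s=0, ω_r=1
Stage 1: 31(0−ω_c) = −59(1−ω_c)  ⇒  90ω_c = 59  ⇒  ω_c = 59/90
  ⇒ ω_c¹/ω_r¹ = 59/90
Stage 2: N_ring = 33 + 2·22 = 77
Stage 2: 33(ω_s−ω_c) = −77(ω_r−ω_c),  ω_r=0, ω_c=1
Stage 2: ω_s = 1 − (77/33)(0−1) = 10/3
  ⇒ ω_s²/ω_c² = 10/3
Coupling ω_c² = ω_c¹ ⇒ overall = 59/90 × 10/3 = 59/27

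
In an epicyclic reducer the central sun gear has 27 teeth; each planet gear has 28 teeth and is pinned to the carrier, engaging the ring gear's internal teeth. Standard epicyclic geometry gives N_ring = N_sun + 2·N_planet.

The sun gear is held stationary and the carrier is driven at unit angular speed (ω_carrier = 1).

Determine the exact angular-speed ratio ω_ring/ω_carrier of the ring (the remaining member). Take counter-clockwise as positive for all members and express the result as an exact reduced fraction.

N_ring = 27 + 2·28 = 83
27(ω_s−ω_c) = −83(ω_r−ω_c),  ω_s=0, ω_c=1
ω_r = 1 − (27/83)(0−1) = 110/83
ω_r/ω_c = 110/83

110/83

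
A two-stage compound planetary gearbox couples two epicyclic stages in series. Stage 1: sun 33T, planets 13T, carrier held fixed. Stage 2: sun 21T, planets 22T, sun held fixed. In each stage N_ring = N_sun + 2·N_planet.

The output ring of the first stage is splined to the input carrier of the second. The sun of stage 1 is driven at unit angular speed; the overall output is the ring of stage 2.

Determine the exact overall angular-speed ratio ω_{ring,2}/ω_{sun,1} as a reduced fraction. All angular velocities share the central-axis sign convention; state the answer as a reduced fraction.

Stage 1: N_ring = 33 + 2·13 = 59
Stage 1: 33(ω_s−ω_c) = −59(ω_r−ω_c),  ω_c=0, ω_s=1
Stage 1: ω_r = 0 − (33/59)(1−0) = -33/59
  ⇒ ω_r¹/ω_s¹ = -33/59
Stage 2: N_ring = 21 + 2·22 = 65
Stage 2: 21(ω_s−ω_c) = −65(ω_r−ω_c),  ω_s=0, ω_c=1
Stage 2: ω_r = 1 − (21/65)(0−1) = 86/65
  ⇒ ω_r²/ω_c² = 86/65
Coupling ω_c² = ω_r¹ ⇒ overall = -33/59 × 86/65 = -2838/3835

-2838/3835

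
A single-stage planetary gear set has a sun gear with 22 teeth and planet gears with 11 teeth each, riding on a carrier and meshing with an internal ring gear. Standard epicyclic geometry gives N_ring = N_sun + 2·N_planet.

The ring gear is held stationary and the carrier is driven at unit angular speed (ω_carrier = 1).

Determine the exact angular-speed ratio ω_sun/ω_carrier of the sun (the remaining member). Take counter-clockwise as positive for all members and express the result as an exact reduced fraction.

N_ring = 22 + 2·11 = 44
22(ω_s−ω_c) = −44(ω_r−ω_c),  ω_r=0, ω_c=1
ω_s = 1 − (44/22)(0−1) = 3
ω_s/ω_c = 3

3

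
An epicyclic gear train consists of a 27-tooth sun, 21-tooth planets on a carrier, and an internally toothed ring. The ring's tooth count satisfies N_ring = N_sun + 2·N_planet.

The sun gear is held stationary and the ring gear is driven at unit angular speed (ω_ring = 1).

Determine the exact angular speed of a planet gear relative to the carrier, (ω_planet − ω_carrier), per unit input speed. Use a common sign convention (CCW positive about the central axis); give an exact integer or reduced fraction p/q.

N_ring = 27 + 2·21 = 69
27(ω_s−ω_c) = −69(ω_r−ω_c),  ω_s=0, ω_r=1
27(0−ω_c) = −69(1−ω_c)  ⇒  96ω_c = 69  ⇒  ω_c = 23/32
sun–planet: 27·(0−23/32) = −21·(ω_p−ω_c)  ⇒  ω_p−ω_c = −(27/21)·(-23/32) = 207/224

207/224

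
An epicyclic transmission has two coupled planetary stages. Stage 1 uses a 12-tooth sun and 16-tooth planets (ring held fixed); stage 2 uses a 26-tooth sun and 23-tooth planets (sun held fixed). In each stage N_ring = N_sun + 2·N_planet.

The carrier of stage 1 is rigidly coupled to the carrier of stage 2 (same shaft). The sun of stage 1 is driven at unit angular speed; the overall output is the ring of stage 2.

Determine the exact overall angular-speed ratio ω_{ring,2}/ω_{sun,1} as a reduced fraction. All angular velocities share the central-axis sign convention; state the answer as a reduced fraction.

7/24

Stage 1: N_ring = 12 + 2·16 = 44
Stage 1: 12(ω_s−ω_c) = −44(ω_r−ω_c),  ω_r=0, ω_s=1
Stage 1: 12(1−ω_c) = −44(0−ω_c)  ⇒  56ω_c = 12  ⇒  ω_c = 3/14
  ⇒ ω_c¹/ω_s¹ = 3/14
Stage 2: N_ring = 26 + 2·23 = 72
Stage 2: 26(ω_s−ω_c) = −72(ω_r−ω_c),  ω_s=0, ω_c=1
Stage 2: ω_r = 1 − (26/72)(0−1) = 49/36
  ⇒ ω_r²/ω_c² = 49/36
Coupling ω_c² = ω_c¹ ⇒ overall = 3/14 × 49/36 = 7/24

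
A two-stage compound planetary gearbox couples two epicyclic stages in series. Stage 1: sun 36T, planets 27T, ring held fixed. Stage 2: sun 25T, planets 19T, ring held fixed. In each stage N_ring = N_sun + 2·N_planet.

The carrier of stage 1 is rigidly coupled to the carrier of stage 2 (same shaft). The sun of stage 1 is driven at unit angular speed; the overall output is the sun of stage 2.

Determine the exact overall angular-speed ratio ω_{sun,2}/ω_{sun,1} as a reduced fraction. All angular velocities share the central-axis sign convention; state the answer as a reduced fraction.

176/175

Stage 1: N_ring = 36 + 2·27 = 90
Stage 1: 36(ω_s−ω_c) = −90(ω_r−ω_c),  ω_r=0, ω_s=1
Stage 1: 36(1−ω_c) = −90(0−ω_c)  ⇒  126ω_c = 36  ⇒  ω_c = 2/7
  ⇒ ω_c¹/ω_s¹ = 2/7
Stage 2: N_ring = 25 + 2·19 = 63
Stage 2: 25(ω_s−ω_c) = −63(ω_r−ω_c),  ω_r=0, ω_c=1
Stage 2: ω_s = 1 − (63/25)(0−1) = 88/25
  ⇒ ω_s²/ω_c² = 88/25
Coupling ω_c² = ω_c¹ ⇒ overall = 2/7 × 88/25 = 176/175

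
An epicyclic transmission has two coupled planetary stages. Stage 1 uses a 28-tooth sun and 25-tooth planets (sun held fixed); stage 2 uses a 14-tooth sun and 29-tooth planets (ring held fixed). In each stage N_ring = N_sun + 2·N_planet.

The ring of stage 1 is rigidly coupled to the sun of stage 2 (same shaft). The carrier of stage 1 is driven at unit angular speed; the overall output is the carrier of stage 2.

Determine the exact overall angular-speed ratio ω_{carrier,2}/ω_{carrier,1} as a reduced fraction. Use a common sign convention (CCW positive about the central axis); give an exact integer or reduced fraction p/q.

371/1677

Stage 1: N_ring = 28 + 2·25 = 78
Stage 1: 28(ω_s−ω_c) = −78(ω_r−ω_c),  ω_s=0, ω_c=1
Stage 1: ω_r = 1 − (28/78)(0−1) = 53/39
  ⇒ ω_r¹/ω_c¹ = 53/39
Stage 2: N_ring = 14 + 2·29 = 72
Stage 2: 14(ω_s−ω_c) = −72(ω_r−ω_c),  ω_r=0, ω_s=1
Stage 2: 14(1−ω_c) = −72(0−ω_c)  ⇒  86ω_c = 14  ⇒  ω_c = 7/43
  ⇒ ω_c²/ω_s² = 7/43
Coupling ω_s² = ω_r¹ ⇒ overall = 53/39 × 7/43 = 371/1677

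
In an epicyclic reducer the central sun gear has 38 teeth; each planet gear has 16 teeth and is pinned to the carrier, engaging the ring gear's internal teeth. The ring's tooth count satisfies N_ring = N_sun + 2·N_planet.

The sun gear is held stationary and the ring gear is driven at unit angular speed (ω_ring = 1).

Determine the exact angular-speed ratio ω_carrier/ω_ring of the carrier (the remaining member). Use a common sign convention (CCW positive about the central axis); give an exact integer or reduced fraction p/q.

35/54

N_ring = 38 + 2·16 = 70
38(ω_s−ω_c) = −70(ω_r−ω_c),  ω_s=0, ω_r=1
38(0−ω_c) = −70(1−ω_c)  ⇒  108ω_c = 70  ⇒  ω_c = 35/54
ω_c/ω_r = 35/54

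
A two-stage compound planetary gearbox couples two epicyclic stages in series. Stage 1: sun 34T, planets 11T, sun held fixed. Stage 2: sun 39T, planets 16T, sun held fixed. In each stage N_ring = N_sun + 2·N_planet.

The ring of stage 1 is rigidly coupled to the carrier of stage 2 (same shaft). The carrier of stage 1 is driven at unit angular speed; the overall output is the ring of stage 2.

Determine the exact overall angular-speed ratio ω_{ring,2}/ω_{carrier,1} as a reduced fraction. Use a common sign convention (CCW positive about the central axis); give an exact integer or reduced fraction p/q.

Stage 1: N_ring = 34 + 2·11 = 56
Stage 1: 34(ω_s−ω_c) = −56(ω_r−ω_c),  ω_s=0, ω_c=1
Stage 1: ω_r = 1 − (34/56)(0−1) = 45/28
  ⇒ ω_r¹/ω_c¹ = 45/28
Stage 2: N_ring = 39 + 2·16 = 71
Stage 2: 39(ω_s−ω_c) = −71(ω_r−ω_c),  ω_s=0, ω_c=1
Stage 2: ω_r = 1 − (39/71)(0−1) = 110/71
  ⇒ ω_r²/ω_c² = 110/71
Coupling ω_c² = ω_r¹ ⇒ overall = 45/28 × 110/71 = 2475/994

2475/994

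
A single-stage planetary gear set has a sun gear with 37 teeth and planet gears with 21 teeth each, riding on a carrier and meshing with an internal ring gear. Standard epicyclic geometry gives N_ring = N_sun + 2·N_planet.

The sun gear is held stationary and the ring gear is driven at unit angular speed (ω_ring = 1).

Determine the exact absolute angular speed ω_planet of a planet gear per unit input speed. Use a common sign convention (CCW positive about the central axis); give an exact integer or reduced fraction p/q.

N_ring = 37 + 2·21 = 79
37(ω_s−ω_c) = −79(ω_r−ω_c),  ω_s=0, ω_r=1
37(0−ω_c) = −79(1−ω_c)  ⇒  116ω_c = 79  ⇒  ω_c = 79/116
sun–planet: 37·(0−79/116) = −21·(ω_p−ω_c)  ⇒  ω_p−ω_c = −(37/21)·(-79/116) = 2923/2436
ω_p = 79/116 + 2923/2436 = 79/42

79/42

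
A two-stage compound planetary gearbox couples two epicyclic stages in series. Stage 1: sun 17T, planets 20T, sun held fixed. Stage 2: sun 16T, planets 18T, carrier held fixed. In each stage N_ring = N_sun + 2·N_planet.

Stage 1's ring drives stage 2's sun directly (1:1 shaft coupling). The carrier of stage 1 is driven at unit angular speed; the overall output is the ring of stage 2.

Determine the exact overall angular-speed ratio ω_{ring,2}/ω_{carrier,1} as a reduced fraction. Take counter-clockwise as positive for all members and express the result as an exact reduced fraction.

-296/741

Stage 1: N_ring = 17 + 2·20 = 57
Stage 1: 17(ω_s−ω_c) = −57(ω_r−ω_c),  ω_s=0, ω_c=1
Stage 1: ω_r = 1 − (17/57)(0−1) = 74/57
  ⇒ ω_r¹/ω_c¹ = 74/57
Stage 2: N_ring = 16 + 2·18 = 52
Stage 2: 16(ω_s−ω_c) = −52(ω_r−ω_c),  ω_c=0, ω_s=1
Stage 2: ω_r = 0 − (16/52)(1−0) = -4/13
  ⇒ ω_r²/ω_s² = -4/13
Coupling ω_s² = ω_r¹ ⇒ overall = 74/57 × -4/13 = -296/741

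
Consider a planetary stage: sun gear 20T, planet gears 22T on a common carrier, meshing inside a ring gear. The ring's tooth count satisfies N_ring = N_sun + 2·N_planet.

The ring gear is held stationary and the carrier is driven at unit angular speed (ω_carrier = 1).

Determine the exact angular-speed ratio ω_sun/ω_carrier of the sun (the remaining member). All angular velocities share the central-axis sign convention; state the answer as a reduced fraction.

N_ring = 20 + 2·22 = 64
20(ω_s−ω_c) = −64(ω_r−ω_c),  ω_r=0, ω_c=1
ω_s = 1 − (64/20)(0−1) = 21/5
ω_s/ω_c = 21/5

21/5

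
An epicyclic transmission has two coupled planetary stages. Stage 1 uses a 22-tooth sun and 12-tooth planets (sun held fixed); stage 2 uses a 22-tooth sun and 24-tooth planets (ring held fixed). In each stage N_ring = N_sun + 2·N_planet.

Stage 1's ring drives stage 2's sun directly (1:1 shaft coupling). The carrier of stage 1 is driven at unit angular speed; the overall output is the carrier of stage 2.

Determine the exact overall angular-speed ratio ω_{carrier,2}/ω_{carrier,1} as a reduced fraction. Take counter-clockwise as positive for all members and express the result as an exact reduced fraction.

187/529

Stage 1: N_ring = 22 + 2·12 = 46
Stage 1: 22(ω_s−ω_c) = −46(ω_r−ω_c),  ω_s=0, ω_c=1
Stage 1: ω_r = 1 − (22/46)(0−1) = 34/23
  ⇒ ω_r¹/ω_c¹ = 34/23
Stage 2: N_ring = 22 + 2·24 = 70
Stage 2: 22(ω_s−ω_c) = −70(ω_r−ω_c),  ω_r=0, ω_s=1
Stage 2: 22(1−ω_c) = −70(0−ω_c)  ⇒  92ω_c = 22  ⇒  ω_c = 11/46
  ⇒ ω_c²/ω_s² = 11/46
Coupling ω_s² = ω_r¹ ⇒ overall = 34/23 × 11/46 = 187/529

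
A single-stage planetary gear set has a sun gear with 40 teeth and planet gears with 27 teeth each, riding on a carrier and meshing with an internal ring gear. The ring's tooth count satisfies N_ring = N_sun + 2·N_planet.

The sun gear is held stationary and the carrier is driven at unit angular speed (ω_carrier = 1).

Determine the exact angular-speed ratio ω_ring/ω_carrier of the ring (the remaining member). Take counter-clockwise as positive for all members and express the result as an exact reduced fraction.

67/47

N_ring = 40 + 2·27 = 94
40(ω_s−ω_c) = −94(ω_r−ω_c),  ω_s=0, ω_c=1
ω_r = 1 − (40/94)(0−1) = 67/47
ω_r/ω_c = 67/47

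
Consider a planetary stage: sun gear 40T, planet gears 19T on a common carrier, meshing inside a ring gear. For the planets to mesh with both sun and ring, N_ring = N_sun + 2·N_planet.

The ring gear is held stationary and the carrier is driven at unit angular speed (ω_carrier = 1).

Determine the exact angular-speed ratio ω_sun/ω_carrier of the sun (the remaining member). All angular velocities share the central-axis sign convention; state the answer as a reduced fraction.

N_ring = 40 + 2·19 = 78
40(ω_s−ω_c) = −78(ω_r−ω_c),  ω_r=0, ω_c=1
ω_s = 1 − (78/40)(0−1) = 59/20
ω_s/ω_c = 59/20

59/20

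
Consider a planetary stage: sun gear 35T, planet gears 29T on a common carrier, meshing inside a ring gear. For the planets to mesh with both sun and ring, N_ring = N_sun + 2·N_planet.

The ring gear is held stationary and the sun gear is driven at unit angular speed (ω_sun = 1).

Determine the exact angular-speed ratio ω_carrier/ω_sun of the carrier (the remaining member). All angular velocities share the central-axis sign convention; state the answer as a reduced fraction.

N_ring = 35 + 2·29 = 93
35(ω_s−ω_c) = −93(ω_r−ω_c),  ω_r=0, ω_s=1
35(1−ω_c) = −93(0−ω_c)  ⇒  128ω_c = 35  ⇒  ω_c = 35/128
ω_c/ω_s = 35/128

35/128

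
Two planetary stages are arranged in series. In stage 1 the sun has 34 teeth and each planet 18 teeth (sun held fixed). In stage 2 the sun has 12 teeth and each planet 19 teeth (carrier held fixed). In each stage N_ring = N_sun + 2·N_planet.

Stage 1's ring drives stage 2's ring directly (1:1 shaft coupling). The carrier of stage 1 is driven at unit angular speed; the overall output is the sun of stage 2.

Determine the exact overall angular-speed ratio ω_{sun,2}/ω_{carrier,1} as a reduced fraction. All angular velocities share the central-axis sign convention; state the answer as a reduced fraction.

-130/21

Stage 1: N_ring = 34 + 2·18 = 70
Stage 1: 34(ω_s−ω_c) = −70(ω_r−ω_c),  ω_s=0, ω_c=1
Stage 1: ω_r = 1 − (34/70)(0−1) = 52/35
  ⇒ ω_r¹/ω_c¹ = 52/35
Stage 2: N_ring = 12 + 2·19 = 50
Stage 2: 12(ω_s−ω_c) = −50(ω_r−ω_c),  ω_c=0, ω_r=1
Stage 2: ω_s = 0 − (50/12)(1−0) = -25/6
  ⇒ ω_s²/ω_r² = -25/6
Coupling ω_r² = ω_r¹ ⇒ overall = 52/35 × -25/6 = -130/21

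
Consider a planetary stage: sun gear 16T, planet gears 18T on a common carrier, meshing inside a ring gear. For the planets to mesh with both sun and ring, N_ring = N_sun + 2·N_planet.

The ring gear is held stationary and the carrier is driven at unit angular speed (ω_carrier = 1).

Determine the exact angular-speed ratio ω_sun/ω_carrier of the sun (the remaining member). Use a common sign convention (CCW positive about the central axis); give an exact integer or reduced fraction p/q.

N_ring = 16 + 2·18 = 52
16(ω_s−ω_c) = −52(ω_r−ω_c),  ω_r=0, ω_c=1
ω_s = 1 − (52/16)(0−1) = 17/4
ω_s/ω_c = 17/4

17/4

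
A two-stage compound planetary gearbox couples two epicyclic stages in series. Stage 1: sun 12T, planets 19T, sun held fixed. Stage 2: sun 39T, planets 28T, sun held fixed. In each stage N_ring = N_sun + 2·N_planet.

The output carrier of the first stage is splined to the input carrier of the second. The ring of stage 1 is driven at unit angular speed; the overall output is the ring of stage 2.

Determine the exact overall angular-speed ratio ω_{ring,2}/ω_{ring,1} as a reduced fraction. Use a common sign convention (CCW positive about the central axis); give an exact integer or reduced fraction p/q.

670/589

Stage 1: N_ring = 12 + 2·19 = 50
Stage 1: 12(ω_s−ω_c) = −50(ω_r−ω_c),  ω_s=0, ω_r=1
Stage 1: 12(0−ω_c) = −50(1−ω_c)  ⇒  62ω_c = 50  ⇒  ω_c = 25/31
  ⇒ ω_c¹/ω_r¹ = 25/31
Stage 2: N_ring = 39 + 2·28 = 95
Stage 2: 39(ω_s−ω_c) = −95(ω_r−ω_c),  ω_s=0, ω_c=1
Stage 2: ω_r = 1 − (39/95)(0−1) = 134/95
  ⇒ ω_r²/ω_c² = 134/95
Coupling ω_c² = ω_c¹ ⇒ overall = 25/31 × 134/95 = 670/589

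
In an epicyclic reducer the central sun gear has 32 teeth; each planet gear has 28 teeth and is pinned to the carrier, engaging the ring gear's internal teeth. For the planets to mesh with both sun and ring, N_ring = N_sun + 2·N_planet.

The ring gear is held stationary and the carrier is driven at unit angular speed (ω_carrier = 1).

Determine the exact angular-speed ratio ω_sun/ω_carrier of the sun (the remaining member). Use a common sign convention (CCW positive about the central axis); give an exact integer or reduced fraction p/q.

N_ring = 32 + 2·28 = 88
32(ω_s−ω_c) = −88(ω_r−ω_c),  ω_r=0, ω_c=1
ω_s = 1 − (88/32)(0−1) = 15/4
ω_s/ω_c = 15/4

15/4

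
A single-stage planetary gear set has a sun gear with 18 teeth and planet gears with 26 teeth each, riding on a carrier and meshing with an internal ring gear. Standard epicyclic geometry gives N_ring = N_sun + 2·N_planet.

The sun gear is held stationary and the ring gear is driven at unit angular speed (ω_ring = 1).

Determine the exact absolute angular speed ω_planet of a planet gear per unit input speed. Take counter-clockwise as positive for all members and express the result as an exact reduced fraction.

35/26

N_ring = 18 + 2·26 = 70
18(ω_s−ω_c) = −70(ω_r−ω_c),  ω_s=0, ω_r=1
18(0−ω_c) = −70(1−ω_c)  ⇒  88ω_c = 70  ⇒  ω_c = 35/44
sun–planet: 18·(0−35/44) = −26·(ω_p−ω_c)  ⇒  ω_p−ω_c = −(18/26)·(-35/44) = 315/572
ω_p = 35/44 + 315/572 = 35/26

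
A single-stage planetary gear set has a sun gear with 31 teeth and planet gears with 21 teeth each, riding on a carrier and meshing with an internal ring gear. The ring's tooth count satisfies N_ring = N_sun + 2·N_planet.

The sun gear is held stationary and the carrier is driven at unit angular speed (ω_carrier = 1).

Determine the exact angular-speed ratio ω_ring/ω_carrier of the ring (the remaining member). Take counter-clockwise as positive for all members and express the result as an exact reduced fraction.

104/73

N_ring = 31 + 2·21 = 73
31(ω_s−ω_c) = −73(ω_r−ω_c),  ω_s=0, ω_c=1
ω_r = 1 − (31/73)(0−1) = 104/73
ω_r/ω_c = 104/73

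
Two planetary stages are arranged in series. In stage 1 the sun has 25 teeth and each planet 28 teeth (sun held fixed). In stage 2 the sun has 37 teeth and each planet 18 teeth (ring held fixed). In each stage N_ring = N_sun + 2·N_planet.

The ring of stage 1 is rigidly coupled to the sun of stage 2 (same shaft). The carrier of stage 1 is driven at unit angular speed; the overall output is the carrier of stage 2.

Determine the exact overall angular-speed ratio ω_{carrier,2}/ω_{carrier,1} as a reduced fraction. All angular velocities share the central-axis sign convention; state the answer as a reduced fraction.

1961/4455

Stage 1: N_ring = 25 + 2·28 = 81
Stage 1: 25(ω_s−ω_c) = −81(ω_r−ω_c),  ω_s=0, ω_c=1
Stage 1: ω_r = 1 − (25/81)(0−1) = 106/81
  ⇒ ω_r¹/ω_c¹ = 106/81
Stage 2: N_ring = 37 + 2·18 = 73
Stage 2: 37(ω_s−ω_c) = −73(ω_r−ω_c),  ω_r=0, ω_s=1
Stage 2: 37(1−ω_c) = −73(0−ω_c)  ⇒  110ω_c = 37  ⇒  ω_c = 37/110
  ⇒ ω_c²/ω_s² = 37/110
Coupling ω_s² = ω_r¹ ⇒ overall = 106/81 × 37/110 = 1961/4455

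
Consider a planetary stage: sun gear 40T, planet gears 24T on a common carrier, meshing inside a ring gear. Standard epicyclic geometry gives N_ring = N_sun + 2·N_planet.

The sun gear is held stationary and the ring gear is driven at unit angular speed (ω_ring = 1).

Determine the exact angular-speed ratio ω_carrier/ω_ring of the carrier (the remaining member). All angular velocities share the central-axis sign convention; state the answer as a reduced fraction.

N_ring = 40 + 2·24 = 88
40(ω_s−ω_c) = −88(ω_r−ω_c),  ω_s=0, ω_r=1
40(0−ω_c) = −88(1−ω_c)  ⇒  128ω_c = 88  ⇒  ω_c = 11/16
ω_c/ω_r = 11/16

11/16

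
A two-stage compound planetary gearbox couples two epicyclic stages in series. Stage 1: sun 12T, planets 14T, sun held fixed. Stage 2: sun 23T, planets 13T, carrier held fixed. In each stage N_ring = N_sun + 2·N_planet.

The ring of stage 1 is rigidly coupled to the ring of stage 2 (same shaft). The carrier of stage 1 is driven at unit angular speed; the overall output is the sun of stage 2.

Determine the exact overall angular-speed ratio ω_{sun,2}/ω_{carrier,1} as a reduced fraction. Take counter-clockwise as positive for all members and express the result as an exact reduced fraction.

-637/230

Stage 1: N_ring = 12 + 2·14 = 40
Stage 1: 12(ω_s−ω_c) = −40(ω_r−ω_c),  ω_s=0, ω_c=1
Stage 1: ω_r = 1 − (12/40)(0−1) = 13/10
  ⇒ ω_r¹/ω_c¹ = 13/10
Stage 2: N_ring = 23 + 2·13 = 49
Stage 2: 23(ω_s−ω_c) = −49(ω_r−ω_c),  ω_c=0, ω_r=1
Stage 2: ω_s = 0 − (49/23)(1−0) = -49/23
  ⇒ ω_s²/ω_r² = -49/23
Coupling ω_r² = ω_r¹ ⇒ overall = 13/10 × -49/23 = -637/230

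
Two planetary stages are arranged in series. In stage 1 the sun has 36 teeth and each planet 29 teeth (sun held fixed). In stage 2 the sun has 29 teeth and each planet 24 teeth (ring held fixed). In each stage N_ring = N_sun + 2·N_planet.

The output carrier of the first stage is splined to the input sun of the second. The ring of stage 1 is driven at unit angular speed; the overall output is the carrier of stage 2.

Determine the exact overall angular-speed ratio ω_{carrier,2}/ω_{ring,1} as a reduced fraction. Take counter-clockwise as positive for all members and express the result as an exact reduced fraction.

1363/6890

Stage 1: N_ring = 36 + 2·29 = 94
Stage 1: 36(ω_s−ω_c) = −94(ω_r−ω_c),  ω_s=0, ω_r=1
Stage 1: 36(0−ω_c) = −94(1−ω_c)  ⇒  130ω_c = 94  ⇒  ω_c = 47/65
  ⇒ ω_c¹/ω_r¹ = 47/65
Stage 2: N_ring = 29 + 2·24 = 77
Stage 2: 29(ω_s−ω_c) = −77(ω_r−ω_c),  ω_r=0, ω_s=1
Stage 2: 29(1−ω_c) = −77(0−ω_c)  ⇒  106ω_c = 29  ⇒  ω_c = 29/106
  ⇒ ω_c²/ω_s² = 29/106
Coupling ω_s² = ω_c¹ ⇒ overall = 47/65 × 29/106 = 1363/6890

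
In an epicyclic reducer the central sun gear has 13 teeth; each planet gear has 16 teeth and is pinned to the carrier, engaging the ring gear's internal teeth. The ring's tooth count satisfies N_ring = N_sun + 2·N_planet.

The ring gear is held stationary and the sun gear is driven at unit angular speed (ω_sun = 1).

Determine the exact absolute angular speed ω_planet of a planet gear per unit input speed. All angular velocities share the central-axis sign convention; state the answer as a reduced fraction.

N_ring = 13 + 2·16 = 45
13(ω_s−ω_c) = −45(ω_r−ω_c),  ω_r=0, ω_s=1
13(1−ω_c) = −45(0−ω_c)  ⇒  58ω_c = 13  ⇒  ω_c = 13/58
sun–planet: 13·(1−13/58) = −16·(ω_p−ω_c)  ⇒  ω_p−ω_c = −(13/16)·(45/58) = -585/928
ω_p = 13/58 − 585/928 = -13/32

-13/32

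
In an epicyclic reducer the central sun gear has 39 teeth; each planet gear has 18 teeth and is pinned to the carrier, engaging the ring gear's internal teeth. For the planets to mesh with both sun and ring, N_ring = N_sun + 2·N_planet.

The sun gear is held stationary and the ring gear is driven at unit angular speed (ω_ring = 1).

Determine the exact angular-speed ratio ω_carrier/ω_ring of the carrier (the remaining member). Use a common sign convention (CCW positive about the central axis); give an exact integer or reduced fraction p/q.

N_ring = 39 + 2·18 = 75
39(ω_s−ω_c) = −75(ω_r−ω_c),  ω_s=0, ω_r=1
39(0−ω_c) = −75(1−ω_c)  ⇒  114ω_c = 75  ⇒  ω_c = 25/38
ω_c/ω_r = 25/38

25/38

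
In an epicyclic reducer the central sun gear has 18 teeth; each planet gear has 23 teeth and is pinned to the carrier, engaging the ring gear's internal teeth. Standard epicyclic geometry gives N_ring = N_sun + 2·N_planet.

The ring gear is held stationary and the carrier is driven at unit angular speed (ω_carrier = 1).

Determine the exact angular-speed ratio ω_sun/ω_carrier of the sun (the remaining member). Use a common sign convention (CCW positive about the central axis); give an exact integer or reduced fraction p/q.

N_ring = 18 + 2·23 = 64
18(ω_s−ω_c) = −64(ω_r−ω_c),  ω_r=0, ω_c=1
ω_s = 1 − (64/18)(0−1) = 41/9
ω_s/ω_c = 41/9

41/9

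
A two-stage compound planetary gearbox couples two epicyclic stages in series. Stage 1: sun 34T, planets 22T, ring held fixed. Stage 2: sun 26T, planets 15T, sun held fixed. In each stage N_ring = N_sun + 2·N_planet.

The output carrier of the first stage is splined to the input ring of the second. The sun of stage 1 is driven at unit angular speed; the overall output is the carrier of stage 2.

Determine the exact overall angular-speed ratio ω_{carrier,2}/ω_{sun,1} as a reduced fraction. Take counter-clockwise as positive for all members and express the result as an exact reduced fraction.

17/82

Stage 1: N_ring = 34 + 2·22 = 78
Stage 1: 34(ω_s−ω_c) = −78(ω_r−ω_c),  ω_r=0, ω_s=1
Stage 1: 34(1−ω_c) = −78(0−ω_c)  ⇒  112ω_c = 34  ⇒  ω_c = 17/56
  ⇒ ω_c¹/ω_s¹ = 17/56
Stage 2: N_ring = 26 + 2·15 = 56
Stage 2: 26(ω_s−ω_c) = −56(ω_r−ω_c),  ω_s=0, ω_r=1
Stage 2: 26(0−ω_c) = −56(1−ω_c)  ⇒  82ω_c = 56  ⇒  ω_c = 28/41
  ⇒ ω_c²/ω_r² = 28/41
Coupling ω_r² = ω_c¹ ⇒ overall = 17/56 × 28/41 = 17/82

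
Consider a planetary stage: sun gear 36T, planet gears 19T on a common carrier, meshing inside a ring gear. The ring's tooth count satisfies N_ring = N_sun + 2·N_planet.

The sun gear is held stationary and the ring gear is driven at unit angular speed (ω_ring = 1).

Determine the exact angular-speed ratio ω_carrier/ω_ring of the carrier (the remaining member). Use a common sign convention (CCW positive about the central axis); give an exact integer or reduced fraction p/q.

37/55

N_ring = 36 + 2·19 = 74
36(ω_s−ω_c) = −74(ω_r−ω_c),  ω_s=0, ω_r=1
36(0−ω_c) = −74(1−ω_c)  ⇒  110ω_c = 74  ⇒  ω_c = 37/55
ω_c/ω_r = 37/55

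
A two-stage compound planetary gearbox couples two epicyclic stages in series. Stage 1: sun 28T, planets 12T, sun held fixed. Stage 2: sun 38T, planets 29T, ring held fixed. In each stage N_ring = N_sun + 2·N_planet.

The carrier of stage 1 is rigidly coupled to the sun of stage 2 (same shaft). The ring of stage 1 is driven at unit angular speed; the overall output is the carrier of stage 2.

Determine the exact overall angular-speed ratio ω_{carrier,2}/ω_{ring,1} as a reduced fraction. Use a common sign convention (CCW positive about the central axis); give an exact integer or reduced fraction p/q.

247/1340

Stage 1: N_ring = 28 + 2·12 = 52
Stage 1: 28(ω_s−ω_c) = −52(ω_r−ω_c),  ω_s=0, ω_r=1
Stage 1: 28(0−ω_c) = −52(1−ω_c)  ⇒  80ω_c = 52  ⇒  ω_c = 13/20
  ⇒ ω_c¹/ω_r¹ = 13/20
Stage 2: N_ring = 38 + 2·29 = 96
Stage 2: 38(ω_s−ω_c) = −96(ω_r−ω_c),  ω_r=0, ω_s=1
Stage 2: 38(1−ω_c) = −96(0−ω_c)  ⇒  134ω_c = 38  ⇒  ω_c = 19/67
  ⇒ ω_c²/ω_s² = 19/67
Coupling ω_s² = ω_c¹ ⇒ overall = 13/20 × 19/67 = 247/1340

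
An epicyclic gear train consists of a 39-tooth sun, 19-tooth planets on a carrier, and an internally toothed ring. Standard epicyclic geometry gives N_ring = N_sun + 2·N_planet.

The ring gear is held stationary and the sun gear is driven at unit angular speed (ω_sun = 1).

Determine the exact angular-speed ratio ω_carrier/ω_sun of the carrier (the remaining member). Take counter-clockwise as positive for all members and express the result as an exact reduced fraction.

39/116

N_ring = 39 + 2·19 = 77
39(ω_s−ω_c) = −77(ω_r−ω_c),  ω_r=0, ω_s=1
39(1−ω_c) = −77(0−ω_c)  ⇒  116ω_c = 39  ⇒  ω_c = 39/116
ω_c/ω_s = 39/116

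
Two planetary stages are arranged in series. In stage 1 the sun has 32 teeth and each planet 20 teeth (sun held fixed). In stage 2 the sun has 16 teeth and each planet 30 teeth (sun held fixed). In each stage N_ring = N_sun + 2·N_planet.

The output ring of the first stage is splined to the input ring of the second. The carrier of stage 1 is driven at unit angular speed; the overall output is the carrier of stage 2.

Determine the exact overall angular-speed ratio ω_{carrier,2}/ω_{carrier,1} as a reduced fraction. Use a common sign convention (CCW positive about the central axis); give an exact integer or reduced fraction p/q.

Stage 1: N_ring = 32 + 2·20 = 72
Stage 1: 32(ω_s−ω_c) = −72(ω_r−ω_c),  ω_s=0, ω_c=1
Stage 1: ω_r = 1 − (32/72)(0−1) = 13/9
  ⇒ ω_r¹/ω_c¹ = 13/9
Stage 2: N_ring = 16 + 2·30 = 76
Stage 2: 16(ω_s−ω_c) = −76(ω_r−ω_c),  ω_s=0, ω_r=1
Stage 2: 16(0−ω_c) = −76(1−ω_c)  ⇒  92ω_c = 76  ⇒  ω_c = 19/23
  ⇒ ω_c²/ω_r² = 19/23
Coupling ω_r² = ω_r¹ ⇒ overall = 13/9 × 19/23 = 247/207

247/207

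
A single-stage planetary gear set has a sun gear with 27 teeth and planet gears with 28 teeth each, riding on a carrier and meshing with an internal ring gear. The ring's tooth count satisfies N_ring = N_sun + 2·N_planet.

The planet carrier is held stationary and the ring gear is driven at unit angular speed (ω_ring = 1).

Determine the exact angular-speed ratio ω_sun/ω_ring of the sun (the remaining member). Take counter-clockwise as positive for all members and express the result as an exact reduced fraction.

-83/27

N_ring = 27 + 2·28 = 83
27(ω_s−ω_c) = −83(ω_r−ω_c),  ω_c=0, ω_r=1
ω_s = 0 − (83/27)(1−0) = -83/27
ω_s/ω_r = -83/27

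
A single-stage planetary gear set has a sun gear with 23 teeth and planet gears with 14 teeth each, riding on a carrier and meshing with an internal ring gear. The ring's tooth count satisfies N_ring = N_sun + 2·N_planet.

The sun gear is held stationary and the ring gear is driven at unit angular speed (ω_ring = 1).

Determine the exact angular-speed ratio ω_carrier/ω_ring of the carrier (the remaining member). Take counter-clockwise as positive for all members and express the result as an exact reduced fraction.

N_ring = 23 + 2·14 = 51
23(ω_s−ω_c) = −51(ω_r−ω_c),  ω_s=0, ω_r=1
23(0−ω_c) = −51(1−ω_c)  ⇒  74ω_c = 51  ⇒  ω_c = 51/74
ω_c/ω_r = 51/74

51/74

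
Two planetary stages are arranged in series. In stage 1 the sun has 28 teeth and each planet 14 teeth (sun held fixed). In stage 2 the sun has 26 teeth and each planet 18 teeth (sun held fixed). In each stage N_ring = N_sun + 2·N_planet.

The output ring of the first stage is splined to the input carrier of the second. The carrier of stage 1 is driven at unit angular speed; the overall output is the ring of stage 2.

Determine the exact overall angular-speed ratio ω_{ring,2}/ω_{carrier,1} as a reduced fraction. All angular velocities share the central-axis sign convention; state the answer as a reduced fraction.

Stage 1: N_ring = 28 + 2·14 = 56
Stage 1: 28(ω_s−ω_c) = −56(ω_r−ω_c),  ω_s=0, ω_c=1
Stage 1: ω_r = 1 − (28/56)(0−1) = 3/2
  ⇒ ω_r¹/ω_c¹ = 3/2
Stage 2: N_ring = 26 + 2·18 = 62
Stage 2: 26(ω_s−ω_c) = −62(ω_r−ω_c),  ω_s=0, ω_c=1
Stage 2: ω_r = 1 − (26/62)(0−1) = 44/31
  ⇒ ω_r²/ω_c² = 44/31
Coupling ω_c² = ω_r¹ ⇒ overall = 3/2 × 44/31 = 66/31

66/31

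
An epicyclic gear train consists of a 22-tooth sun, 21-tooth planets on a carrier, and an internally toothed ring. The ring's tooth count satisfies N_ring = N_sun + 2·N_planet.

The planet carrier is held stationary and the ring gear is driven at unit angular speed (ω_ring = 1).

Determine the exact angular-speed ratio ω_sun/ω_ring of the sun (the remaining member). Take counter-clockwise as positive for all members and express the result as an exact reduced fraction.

-32/11

N_ring = 22 + 2·21 = 64
22(ω_s−ω_c) = −64(ω_r−ω_c),  ω_c=0, ω_r=1
ω_s = 0 − (64/22)(1−0) = -32/11
ω_s/ω_r = -32/11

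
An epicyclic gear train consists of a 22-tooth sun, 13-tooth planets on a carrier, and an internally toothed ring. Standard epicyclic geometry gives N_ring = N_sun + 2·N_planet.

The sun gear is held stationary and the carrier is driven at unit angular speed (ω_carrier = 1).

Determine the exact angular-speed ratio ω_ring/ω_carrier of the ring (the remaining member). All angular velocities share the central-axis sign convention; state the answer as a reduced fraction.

N_ring = 22 + 2·13 = 48
22(ω_s−ω_c) = −48(ω_r−ω_c),  ω_s=0, ω_c=1
ω_r = 1 − (22/48)(0−1) = 35/24
ω_r/ω_c = 35/24

35/24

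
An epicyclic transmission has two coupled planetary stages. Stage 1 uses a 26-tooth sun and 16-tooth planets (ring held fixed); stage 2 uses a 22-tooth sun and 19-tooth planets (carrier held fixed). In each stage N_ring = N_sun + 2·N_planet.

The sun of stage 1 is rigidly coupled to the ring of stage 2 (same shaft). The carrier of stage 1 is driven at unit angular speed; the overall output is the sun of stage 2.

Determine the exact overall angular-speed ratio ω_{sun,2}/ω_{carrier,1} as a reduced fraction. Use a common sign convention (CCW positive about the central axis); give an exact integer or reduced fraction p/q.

-1260/143

Stage 1: N_ring = 26 + 2·16 = 58
Stage 1: 26(ω_s−ω_c) = −58(ω_r−ω_c),  ω_r=0, ω_c=1
Stage 1: ω_s = 1 − (58/26)(0−1) = 42/13
  ⇒ ω_s¹/ω_c¹ = 42/13
Stage 2: N_ring = 22 + 2·19 = 60
Stage 2: 22(ω_s−ω_c) = −60(ω_r−ω_c),  ω_c=0, ω_r=1
Stage 2: ω_s = 0 − (60/22)(1−0) = -30/11
  ⇒ ω_s²/ω_r² = -30/11
Coupling ω_r² = ω_s¹ ⇒ overall = 42/13 × -30/11 = -1260/143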